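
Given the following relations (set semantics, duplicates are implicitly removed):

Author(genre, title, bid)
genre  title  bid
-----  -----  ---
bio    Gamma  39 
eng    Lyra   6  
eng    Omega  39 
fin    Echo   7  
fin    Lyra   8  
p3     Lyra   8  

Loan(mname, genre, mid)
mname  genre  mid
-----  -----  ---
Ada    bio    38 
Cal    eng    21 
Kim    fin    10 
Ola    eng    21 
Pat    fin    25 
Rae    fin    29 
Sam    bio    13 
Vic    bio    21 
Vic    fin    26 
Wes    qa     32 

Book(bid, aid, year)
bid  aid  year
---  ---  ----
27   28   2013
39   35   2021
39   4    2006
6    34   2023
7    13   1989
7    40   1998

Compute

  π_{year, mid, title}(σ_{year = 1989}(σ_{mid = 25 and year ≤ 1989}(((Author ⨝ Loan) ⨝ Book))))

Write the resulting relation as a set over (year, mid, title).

Natural join on genre: {(bio, Gamma, 39, Ada, 38), (bio, Gamma, 39, Sam, 13), (bio, Gamma, 39, Vic, 21), (eng, Lyra, 6, Cal, 21), (eng, Lyra, 6, Ola, 21), (eng, Omega, 39, Cal, 21), (eng, Omega, 39, Ola, 21), (fin, Echo, 7, Kim, 10), (fin, Echo, 7, Pat, 25), (fin, Echo, 7, Rae, 29), (fin, Echo, 7, Vic, 26), (fin, Lyra, 8, Kim, 10), (fin, Lyra, 8, Pat, 25), (fin, Lyra, 8, Rae, 29), (fin, Lyra, 8, Vic, 26)}
Natural join on bid: {(bio, Gamma, 39, Ada, 38, 35, 2021), (bio, Gamma, 39, Ada, 38, 4, 2006), (bio, Gamma, 39, Sam, 13, 35, 2021), (bio, Gamma, 39, Sam, 13, 4, 2006), (bio, Gamma, 39, Vic, 21, 35, 2021), (bio, Gamma, 39, Vic, 21, 4, 2006), (eng, Lyra, 6, Cal, 21, 34, 2023), (eng, Lyra, 6, Ola, 21, 34, 2023), (eng, Omega, 39, Cal, 21, 35, 2021), (eng, Omega, 39, Cal, 21, 4, 2006), (eng, Omega, 39, Ola, 21, 35, 2021), (eng, Omega, 39, Ola, 21, 4, 2006), (fin, Echo, 7, Kim, 10, 13, 1989), (fin, Echo, 7, Kim, 10, 40, 1998), (fin, Echo, 7, Pat, 25, 13, 1989), (fin, Echo, 7, Pat, 25, 40, 1998), (fin, Echo, 7, Rae, 29, 13, 1989), (fin, Echo, 7, Rae, 29, 40, 1998), (fin, Echo, 7, Vic, 26, 13, 1989), (fin, Echo, 7, Vic, 26, 40, 1998)}
Selection mid = 25 and year ≤ 1989: {(fin, Echo, 7, Pat, 25, 13, 1989)}
Selection year = 1989: {(fin, Echo, 7, Pat, 25, 13, 1989)}
Keep only column(s) year, mid, title: {(1989, 25, Echo)}

{(1989, 25, Echo)}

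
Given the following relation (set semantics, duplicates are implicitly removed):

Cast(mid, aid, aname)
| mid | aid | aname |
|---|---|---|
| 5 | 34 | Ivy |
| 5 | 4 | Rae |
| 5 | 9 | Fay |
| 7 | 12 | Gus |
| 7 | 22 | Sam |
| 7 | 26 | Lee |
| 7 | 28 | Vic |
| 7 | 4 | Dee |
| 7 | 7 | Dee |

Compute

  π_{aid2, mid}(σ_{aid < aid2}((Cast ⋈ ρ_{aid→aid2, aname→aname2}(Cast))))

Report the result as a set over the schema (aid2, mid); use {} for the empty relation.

ρ[aid→aid2, aname→aname2]: schema becomes (mid, aid2, aname2); tuples unchanged.
Joining Cast and ρ_{aid→aid2, aname→aname2}(Cast) on mid yields {(5, 34, Ivy, 34, Ivy), (5, 34, Ivy, 4, Rae), (5, 34, Ivy, 9, Fay), (5, 4, Rae, 34, Ivy), (5, 4, Rae, 4, Rae), (5, 4, Rae, 9, Fay), (5, 9, Fay, 34, Ivy), (5, 9, Fay, 4, Rae), (5, 9, Fay, 9, Fay), (7, 12, Gus, 12, Gus), (7, 12, Gus, 22, Sam), (7, 12, Gus, 26, Lee), (7, 12, Gus, 28, Vic), (7, 12, Gus, 4, Dee), (7, 12, Gus, 7, Dee), (7, 22, Sam, 12, Gus), (7, 22, Sam, 22, Sam), (7, 22, Sam, 26, Lee), (7, 22, Sam, 28, Vic), (7, 22, Sam, 4, Dee), (7, 22, Sam, 7, Dee), (7, 26, Lee, 12, Gus), (7, 26, Lee, 22, Sam), (7, 26, Lee, 26, Lee), (7, 26, Lee, 28, Vic), (7, 26, Lee, 4, Dee), (7, 26, Lee, 7, Dee), (7, 28, Vic, 12, Gus), (7, 28, Vic, 22, Sam), (7, 28, Vic, 26, Lee), (7, 28, Vic, 28, Vic), (7, 28, Vic, 4, Dee), (7, 28, Vic, 7, Dee), (7, 4, Dee, 12, Gus), (7, 4, Dee, 22, Sam), (7, 4, Dee, 26, Lee), (7, 4, Dee, 28, Vic), (7, 4, Dee, 4, Dee), (7, 4, Dee, 7, Dee), (7, 7, Dee, 12, Gus), (7, 7, Dee, 22, Sam), (7, 7, Dee, 26, Lee), (7, 7, Dee, 28, Vic), (7, 7, Dee, 4, Dee), (7, 7, Dee, 7, Dee)}.
Filtering on aid < aid2 leaves {(5, 4, Rae, 34, Ivy), (5, 4, Rae, 9, Fay), (5, 9, Fay, 34, Ivy), (7, 12, Gus, 22, Sam), (7, 12, Gus, 26, Lee), (7, 12, Gus, 28, Vic), (7, 22, Sam, 26, Lee), (7, 22, Sam, 28, Vic), (7, 26, Lee, 28, Vic), (7, 4, Dee, 12, Gus), (7, 4, Dee, 22, Sam), (7, 4, Dee, 26, Lee), (7, 4, Dee, 28, Vic), (7, 4, Dee, 7, Dee), (7, 7, Dee, 12, Gus), (7, 7, Dee, 22, Sam), (7, 7, Dee, 26, Lee), (7, 7, Dee, 28, Vic)}.
π_{aid2, mid} gives {(12, 7), (22, 7), (26, 7), (28, 7), (34, 5), (7, 7), (9, 5)} (11 duplicate(s) eliminated).

{(12, 7), (22, 7), (26, 7), (28, 7), (34, 5), (7, 7), (9, 5)}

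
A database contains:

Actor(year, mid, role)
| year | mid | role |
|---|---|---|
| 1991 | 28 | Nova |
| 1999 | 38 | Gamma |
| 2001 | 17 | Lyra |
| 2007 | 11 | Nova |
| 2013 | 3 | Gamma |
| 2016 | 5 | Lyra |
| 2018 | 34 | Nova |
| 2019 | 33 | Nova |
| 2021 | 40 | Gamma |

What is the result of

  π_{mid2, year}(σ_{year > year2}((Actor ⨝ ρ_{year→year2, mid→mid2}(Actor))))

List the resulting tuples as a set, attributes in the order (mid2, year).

{(11, 2018), (11, 2019), (17, 2016), (28, 2007), (28, 2018), (28, 2019), (3, 2021), (34, 2019), (38, 2013), (38, 2021)}

ρ[year→year2, mid→mid2]: schema becomes (year2, mid2, role); tuples unchanged.
Actor ⋈ ρ_{year→year2, mid→mid2}(Actor) (natural join on role): {(1991, 28, Nova, 1991, 28), (1991, 28, Nova, 2007, 11), (1991, 28, Nova, 2018, 34), (1991, 28, Nova, 2019, 33), (1999, 38, Gamma, 1999, 38), (1999, 38, Gamma, 2013, 3), (1999, 38, Gamma, 2021, 40), (2001, 17, Lyra, 2001, 17), (2001, 17, Lyra, 2016, 5), (2007, 11, Nova, 1991, 28), (2007, 11, Nova, 2007, 11), (2007, 11, Nova, 2018, 34), (2007, 11, Nova, 2019, 33), (2013, 3, Gamma, 1999, 38), (2013, 3, Gamma, 2013, 3), (2013, 3, Gamma, 2021, 40), (2016, 5, Lyra, 2001, 17), (2016, 5, Lyra, 2016, 5), (2018, 34, Nova, 1991, 28), (2018, 34, Nova, 2007, 11), (2018, 34, Nova, 2018, 34), (2018, 34, Nova, 2019, 33), (2019, 33, Nova, 1991, 28), (2019, 33, Nova, 2007, 11), (2019, 33, Nova, 2018, 34), (2019, 33, Nova, 2019, 33), (2021, 40, Gamma, 1999, 38), (2021, 40, Gamma, 2013, 3), (2021, 40, Gamma, 2021, 40)}
Filtering on year > year2 leaves {(2007, 11, Nova, 1991, 28), (2013, 3, Gamma, 1999, 38), (2016, 5, Lyra, 2001, 17), (2018, 34, Nova, 1991, 28), (2018, 34, Nova, 2007, 11), (2019, 33, Nova, 1991, 28), (2019, 33, Nova, 2007, 11), (2019, 33, Nova, 2018, 34), (2021, 40, Gamma, 1999, 38), (2021, 40, Gamma, 2013, 3)}.
π_{mid2, year} gives {(11, 2018), (11, 2019), (17, 2016), (28, 2007), (28, 2018), (28, 2019), (3, 2021), (34, 2019), (38, 2013), (38, 2021)}.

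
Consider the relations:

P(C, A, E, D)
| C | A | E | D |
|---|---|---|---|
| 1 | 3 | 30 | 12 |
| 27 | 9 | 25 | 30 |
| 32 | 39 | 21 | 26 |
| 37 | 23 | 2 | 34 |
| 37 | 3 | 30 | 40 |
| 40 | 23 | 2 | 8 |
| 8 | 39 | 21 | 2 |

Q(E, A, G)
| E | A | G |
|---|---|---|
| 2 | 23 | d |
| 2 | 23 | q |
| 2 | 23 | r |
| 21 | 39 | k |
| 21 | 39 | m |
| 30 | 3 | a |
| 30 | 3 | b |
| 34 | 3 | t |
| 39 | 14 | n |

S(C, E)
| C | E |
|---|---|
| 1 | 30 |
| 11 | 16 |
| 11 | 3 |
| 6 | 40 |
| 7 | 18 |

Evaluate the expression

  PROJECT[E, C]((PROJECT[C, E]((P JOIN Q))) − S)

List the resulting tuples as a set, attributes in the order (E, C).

{(2, 37), (2, 40), (21, 32), (21, 8), (30, 37)}

Natural join on A, E: {(1, 3, 30, 12, a), (1, 3, 30, 12, b), (32, 39, 21, 26, k), (32, 39, 21, 26, m), (37, 23, 2, 34, d), (37, 23, 2, 34, q), (37, 23, 2, 34, r), (37, 3, 30, 40, a), (37, 3, 30, 40, b), (40, 23, 2, 8, d), (40, 23, 2, 8, q), (40, 23, 2, 8, r), (8, 39, 21, 2, k), (8, 39, 21, 2, m)}
Projecting to C, E (8 duplicate(s) eliminated): {(1, 30), (32, 21), (37, 2), (37, 30), (40, 2), (8, 21)}
Taking the difference: {(32, 21), (37, 2), (37, 30), (40, 2), (8, 21)}
Projecting to E, C: {(2, 37), (2, 40), (21, 32), (21, 8), (30, 37)}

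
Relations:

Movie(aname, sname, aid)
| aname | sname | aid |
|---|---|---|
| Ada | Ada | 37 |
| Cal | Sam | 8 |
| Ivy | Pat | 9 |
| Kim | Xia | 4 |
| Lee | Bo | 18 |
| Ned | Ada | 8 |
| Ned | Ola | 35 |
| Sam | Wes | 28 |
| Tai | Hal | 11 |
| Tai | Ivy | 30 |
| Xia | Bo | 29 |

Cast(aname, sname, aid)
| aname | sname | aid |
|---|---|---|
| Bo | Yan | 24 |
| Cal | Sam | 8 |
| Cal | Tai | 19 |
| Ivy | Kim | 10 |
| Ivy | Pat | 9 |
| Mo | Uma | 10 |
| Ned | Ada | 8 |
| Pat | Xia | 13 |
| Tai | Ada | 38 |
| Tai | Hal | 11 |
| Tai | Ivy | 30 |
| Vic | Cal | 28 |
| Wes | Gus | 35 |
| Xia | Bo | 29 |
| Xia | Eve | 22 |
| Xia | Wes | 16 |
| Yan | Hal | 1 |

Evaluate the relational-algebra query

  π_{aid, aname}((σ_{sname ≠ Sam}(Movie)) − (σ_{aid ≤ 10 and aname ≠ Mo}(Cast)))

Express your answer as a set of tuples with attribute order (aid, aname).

{(11, Tai), (18, Lee), (28, Sam), (29, Xia), (30, Tai), (35, Ned), (37, Ada), (4, Kim)}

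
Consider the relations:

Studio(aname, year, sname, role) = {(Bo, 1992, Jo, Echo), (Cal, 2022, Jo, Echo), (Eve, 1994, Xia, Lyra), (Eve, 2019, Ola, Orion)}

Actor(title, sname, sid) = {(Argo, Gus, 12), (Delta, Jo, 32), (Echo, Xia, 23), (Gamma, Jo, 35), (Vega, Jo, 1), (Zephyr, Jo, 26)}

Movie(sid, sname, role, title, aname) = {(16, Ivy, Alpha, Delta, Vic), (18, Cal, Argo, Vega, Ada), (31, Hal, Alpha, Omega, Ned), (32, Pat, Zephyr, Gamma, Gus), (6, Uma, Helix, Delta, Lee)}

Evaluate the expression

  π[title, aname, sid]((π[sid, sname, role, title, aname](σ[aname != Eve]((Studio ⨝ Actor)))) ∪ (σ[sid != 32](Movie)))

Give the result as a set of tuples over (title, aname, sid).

{(Delta, Bo, 32), (Delta, Cal, 32), (Delta, Lee, 6), (Delta, Vic, 16), (Gamma, Bo, 35), (Gamma, Cal, 35), (Omega, Ned, 31), (Vega, Ada, 18), (Vega, Bo, 1), (Vega, Cal, 1), (Zephyr, Bo, 26), (Zephyr, Cal, 26)}

Joining Studio and Actor on sname yields {(Bo, 1992, Jo, Echo, Delta, 32), (Bo, 1992, Jo, Echo, Gamma, 35), (Bo, 1992, Jo, Echo, Vega, 1), (Bo, 1992, Jo, Echo, Zephyr, 26), (Cal, 2022, Jo, Echo, Delta, 32), (Cal, 2022, Jo, Echo, Gamma, 35), (Cal, 2022, Jo, Echo, Vega, 1), (Cal, 2022, Jo, Echo, Zephyr, 26), (Eve, 1994, Xia, Lyra, Echo, 23)}.
Selection aname != Eve: {(Bo, 1992, Jo, Echo, Delta, 32), (Bo, 1992, Jo, Echo, Gamma, 35), (Bo, 1992, Jo, Echo, Vega, 1), (Bo, 1992, Jo, Echo, Zephyr, 26), (Cal, 2022, Jo, Echo, Delta, 32), (Cal, 2022, Jo, Echo, Gamma, 35), (Cal, 2022, Jo, Echo, Vega, 1), (Cal, 2022, Jo, Echo, Zephyr, 26)}
Projecting to sid, sname, role, title, aname: {(1, Jo, Echo, Vega, Bo), (1, Jo, Echo, Vega, Cal), (26, Jo, Echo, Zephyr, Bo), (26, Jo, Echo, Zephyr, Cal), (32, Jo, Echo, Delta, Bo), (32, Jo, Echo, Delta, Cal), (35, Jo, Echo, Gamma, Bo), (35, Jo, Echo, Gamma, Cal)}
Selection sid != 32: {(16, Ivy, Alpha, Delta, Vic), (18, Cal, Argo, Vega, Ada), (31, Hal, Alpha, Omega, Ned), (6, Uma, Helix, Delta, Lee)}
Set union of the two operands is {(1, Jo, Echo, Vega, Bo), (1, Jo, Echo, Vega, Cal), (16, Ivy, Alpha, Delta, Vic), (18, Cal, Argo, Vega, Ada), (26, Jo, Echo, Zephyr, Bo), (26, Jo, Echo, Zephyr, Cal), (31, Hal, Alpha, Omega, Ned), (32, Jo, Echo, Delta, Bo), (32, Jo, Echo, Delta, Cal), (35, Jo, Echo, Gamma, Bo), (35, Jo, Echo, Gamma, Cal), (6, Uma, Helix, Delta, Lee)}.
Projecting to title, aname, sid: {(Delta, Bo, 32), (Delta, Cal, 32), (Delta, Lee, 6), (Delta, Vic, 16), (Gamma, Bo, 35), (Gamma, Cal, 35), (Omega, Ned, 31), (Vega, Ada, 18), (Vega, Bo, 1), (Vega, Cal, 1), (Zephyr, Bo, 26), (Zephyr, Cal, 26)}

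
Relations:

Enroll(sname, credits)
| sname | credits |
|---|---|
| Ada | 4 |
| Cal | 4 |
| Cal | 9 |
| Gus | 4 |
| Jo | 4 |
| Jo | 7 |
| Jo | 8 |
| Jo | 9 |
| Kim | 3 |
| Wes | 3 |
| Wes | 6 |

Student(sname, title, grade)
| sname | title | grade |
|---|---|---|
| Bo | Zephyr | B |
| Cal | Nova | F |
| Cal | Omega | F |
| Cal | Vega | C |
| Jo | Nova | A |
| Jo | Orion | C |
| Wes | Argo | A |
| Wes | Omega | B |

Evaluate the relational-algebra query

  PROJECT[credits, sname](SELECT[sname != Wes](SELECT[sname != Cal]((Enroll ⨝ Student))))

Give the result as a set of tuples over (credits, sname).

{(4, Jo), (7, Jo), (8, Jo), (9, Jo)}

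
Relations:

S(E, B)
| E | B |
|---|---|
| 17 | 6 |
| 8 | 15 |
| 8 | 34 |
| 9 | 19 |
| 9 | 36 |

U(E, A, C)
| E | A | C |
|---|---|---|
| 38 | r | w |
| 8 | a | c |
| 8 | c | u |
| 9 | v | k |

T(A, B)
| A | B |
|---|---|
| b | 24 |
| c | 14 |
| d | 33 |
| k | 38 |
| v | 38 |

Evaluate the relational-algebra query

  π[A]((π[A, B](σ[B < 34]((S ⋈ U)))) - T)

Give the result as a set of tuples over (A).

{a, c, v}

S ⋈ U (natural join on E): {(8, 15, a, c), (8, 15, c, u), (8, 34, a, c), (8, 34, c, u), (9, 19, v, k), (9, 36, v, k)}
Apply σ_{B < 34}; surviving tuples: {(8, 15, a, c), (8, 15, c, u), (9, 19, v, k)}
Keep only column(s) A, B: {(a, 15), (c, 15), (v, 19)}
Set difference of the two operands is {(a, 15), (c, 15), (v, 19)}.
Keep only column(s) A: {a, c, v}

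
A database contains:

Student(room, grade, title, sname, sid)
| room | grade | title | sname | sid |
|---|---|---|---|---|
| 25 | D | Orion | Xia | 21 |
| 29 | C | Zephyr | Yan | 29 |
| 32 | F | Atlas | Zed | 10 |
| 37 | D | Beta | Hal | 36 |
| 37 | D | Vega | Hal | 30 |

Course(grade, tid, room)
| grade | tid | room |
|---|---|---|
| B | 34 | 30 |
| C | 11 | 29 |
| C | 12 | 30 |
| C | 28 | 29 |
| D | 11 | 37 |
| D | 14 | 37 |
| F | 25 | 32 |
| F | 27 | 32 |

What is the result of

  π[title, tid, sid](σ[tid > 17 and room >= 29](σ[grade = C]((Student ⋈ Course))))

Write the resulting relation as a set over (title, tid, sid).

{(Zephyr, 28, 29)}

Natural join on room, grade: {(29, C, Zephyr, Yan, 29, 11), (29, C, Zephyr, Yan, 29, 28), (32, F, Atlas, Zed, 10, 25), (32, F, Atlas, Zed, 10, 27), (37, D, Beta, Hal, 36, 11), (37, D, Beta, Hal, 36, 14), (37, D, Vega, Hal, 30, 11), (37, D, Vega, Hal, 30, 14)}
σ[grade = C]: keep tuples satisfying grade = C → {(29, C, Zephyr, Yan, 29, 11), (29, C, Zephyr, Yan, 29, 28)}
σ[tid > 17 and room >= 29]: keep tuples satisfying tid > 17 and room >= 29 → {(29, C, Zephyr, Yan, 29, 28)}
Keep only column(s) title, tid, sid: {(Zephyr, 28, 29)}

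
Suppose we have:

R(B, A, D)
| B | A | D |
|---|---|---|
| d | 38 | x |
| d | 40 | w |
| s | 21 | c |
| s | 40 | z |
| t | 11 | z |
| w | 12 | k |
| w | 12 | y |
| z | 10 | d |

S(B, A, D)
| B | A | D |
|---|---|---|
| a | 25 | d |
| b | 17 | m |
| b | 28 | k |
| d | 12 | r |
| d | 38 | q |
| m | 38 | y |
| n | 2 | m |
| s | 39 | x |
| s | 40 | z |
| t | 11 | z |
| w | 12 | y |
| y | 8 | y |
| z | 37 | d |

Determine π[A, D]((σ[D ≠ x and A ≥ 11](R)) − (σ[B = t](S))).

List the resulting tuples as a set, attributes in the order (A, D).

{(12, k), (12, y), (21, c), (40, w), (40, z)}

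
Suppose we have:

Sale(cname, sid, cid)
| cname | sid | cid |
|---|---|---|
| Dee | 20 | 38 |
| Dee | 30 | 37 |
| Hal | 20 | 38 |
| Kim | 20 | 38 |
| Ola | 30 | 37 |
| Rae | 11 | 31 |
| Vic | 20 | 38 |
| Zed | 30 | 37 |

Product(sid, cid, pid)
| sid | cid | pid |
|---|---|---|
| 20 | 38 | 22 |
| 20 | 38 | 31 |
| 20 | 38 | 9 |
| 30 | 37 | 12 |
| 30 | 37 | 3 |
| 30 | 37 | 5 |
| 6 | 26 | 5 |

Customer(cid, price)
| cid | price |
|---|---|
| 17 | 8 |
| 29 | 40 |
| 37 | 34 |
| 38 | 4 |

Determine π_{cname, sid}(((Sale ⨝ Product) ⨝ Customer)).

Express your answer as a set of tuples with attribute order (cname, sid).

{(Dee, 20), (Dee, 30), (Hal, 20), (Kim, 20), (Ola, 30), (Vic, 20), (Zed, 30)}

Natural join on sid, cid: {(Dee, 20, 38, 22), (Dee, 20, 38, 31), (Dee, 20, 38, 9), (Dee, 30, 37, 12), (Dee, 30, 37, 3), (Dee, 30, 37, 5), (Hal, 20, 38, 22), (Hal, 20, 38, 31), (Hal, 20, 38, 9), (Kim, 20, 38, 22), (Kim, 20, 38, 31), (Kim, 20, 38, 9), (Ola, 30, 37, 12), (Ola, 30, 37, 3), (Ola, 30, 37, 5), (Vic, 20, 38, 22), (Vic, 20, 38, 31), (Vic, 20, 38, 9), (Zed, 30, 37, 12), (Zed, 30, 37, 3), (Zed, 30, 37, 5)}
Natural join on cid: {(Dee, 20, 38, 22, 4), (Dee, 20, 38, 31, 4), (Dee, 20, 38, 9, 4), (Dee, 30, 37, 12, 34), (Dee, 30, 37, 3, 34), (Dee, 30, 37, 5, 34), (Hal, 20, 38, 22, 4), (Hal, 20, 38, 31, 4), (Hal, 20, 38, 9, 4), (Kim, 20, 38, 22, 4), (Kim, 20, 38, 31, 4), (Kim, 20, 38, 9, 4), (Ola, 30, 37, 12, 34), (Ola, 30, 37, 3, 34), (Ola, 30, 37, 5, 34), (Vic, 20, 38, 22, 4), (Vic, 20, 38, 31, 4), (Vic, 20, 38, 9, 4), (Zed, 30, 37, 12, 34), (Zed, 30, 37, 3, 34), (Zed, 30, 37, 5, 34)}
Projecting to cname, sid (14 duplicate(s) eliminated): {(Dee, 20), (Dee, 30), (Hal, 20), (Kim, 20), (Ola, 30), (Vic, 20), (Zed, 30)}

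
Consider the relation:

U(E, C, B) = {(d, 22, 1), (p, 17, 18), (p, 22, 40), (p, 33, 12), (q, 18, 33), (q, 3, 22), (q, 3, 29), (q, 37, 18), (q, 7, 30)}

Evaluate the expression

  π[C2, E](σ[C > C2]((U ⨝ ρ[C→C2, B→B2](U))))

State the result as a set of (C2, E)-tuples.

{(17, p), (18, q), (22, p), (3, q), (7, q)}

ρ[C→C2, B→B2]: schema becomes (E, C2, B2); tuples unchanged.
Joining U and ρ[C→C2, B→B2](U) on E yields {(d, 22, 1, 22, 1), (p, 17, 18, 17, 18), (p, 17, 18, 22, 40), (p, 17, 18, 33, 12), (p, 22, 40, 17, 18), (p, 22, 40, 22, 40), (p, 22, 40, 33, 12), (p, 33, 12, 17, 18), (p, 33, 12, 22, 40), (p, 33, 12, 33, 12), (q, 18, 33, 18, 33), (q, 18, 33, 3, 22), (q, 18, 33, 3, 29), (q, 18, 33, 37, 18), (q, 18, 33, 7, 30), (q, 3, 22, 18, 33), (q, 3, 22, 3, 22), (q, 3, 22, 3, 29), (q, 3, 22, 37, 18), (q, 3, 22, 7, 30), (q, 3, 29, 18, 33), (q, 3, 29, 3, 22), (q, 3, 29, 3, 29), (q, 3, 29, 37, 18), (q, 3, 29, 7, 30), (q, 37, 18, 18, 33), (q, 37, 18, 3, 22), (q, 37, 18, 3, 29), (q, 37, 18, 37, 18), (q, 37, 18, 7, 30), (q, 7, 30, 18, 33), (q, 7, 30, 3, 22), (q, 7, 30, 3, 29), (q, 7, 30, 37, 18), (q, 7, 30, 7, 30)}.
Filtering on C > C2 leaves {(p, 22, 40, 17, 18), (p, 33, 12, 17, 18), (p, 33, 12, 22, 40), (q, 18, 33, 3, 22), (q, 18, 33, 3, 29), (q, 18, 33, 7, 30), (q, 37, 18, 18, 33), (q, 37, 18, 3, 22), (q, 37, 18, 3, 29), (q, 37, 18, 7, 30), (q, 7, 30, 3, 22), (q, 7, 30, 3, 29)}.
Projecting to C2, E (7 duplicate(s) eliminated): {(17, p), (18, q), (22, p), (3, q), (7, q)}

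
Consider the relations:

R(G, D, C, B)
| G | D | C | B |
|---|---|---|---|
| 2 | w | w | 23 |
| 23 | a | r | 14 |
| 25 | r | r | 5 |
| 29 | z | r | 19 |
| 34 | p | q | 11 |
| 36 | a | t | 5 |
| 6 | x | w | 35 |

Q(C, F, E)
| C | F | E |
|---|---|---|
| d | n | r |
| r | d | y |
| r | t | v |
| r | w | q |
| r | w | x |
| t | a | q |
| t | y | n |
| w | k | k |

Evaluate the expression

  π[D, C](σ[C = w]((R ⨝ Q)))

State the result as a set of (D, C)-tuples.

{(w, w), (x, w)}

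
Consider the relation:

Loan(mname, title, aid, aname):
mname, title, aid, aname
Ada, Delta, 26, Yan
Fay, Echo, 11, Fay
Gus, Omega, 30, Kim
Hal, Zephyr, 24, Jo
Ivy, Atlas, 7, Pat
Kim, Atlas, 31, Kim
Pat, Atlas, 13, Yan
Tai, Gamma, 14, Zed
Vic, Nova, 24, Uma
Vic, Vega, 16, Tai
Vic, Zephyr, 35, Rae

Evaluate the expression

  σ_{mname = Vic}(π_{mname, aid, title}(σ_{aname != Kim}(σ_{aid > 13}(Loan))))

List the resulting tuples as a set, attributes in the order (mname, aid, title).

{(Vic, 16, Vega), (Vic, 24, Nova), (Vic, 35, Zephyr)}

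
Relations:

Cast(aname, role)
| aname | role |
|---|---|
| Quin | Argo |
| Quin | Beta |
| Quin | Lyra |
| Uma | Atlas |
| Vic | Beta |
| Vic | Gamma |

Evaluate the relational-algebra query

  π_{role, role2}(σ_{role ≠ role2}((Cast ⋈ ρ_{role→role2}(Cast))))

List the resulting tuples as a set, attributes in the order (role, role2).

ρ[role→role2]: schema becomes (aname, role2); tuples unchanged.
Cast ⋈ ρ_{role→role2}(Cast) (natural join on aname): {(Quin, Argo, Argo), (Quin, Argo, Beta), (Quin, Argo, Lyra), (Quin, Beta, Argo), (Quin, Beta, Beta), (Quin, Beta, Lyra), (Quin, Lyra, Argo), (Quin, Lyra, Beta), (Quin, Lyra, Lyra), (Uma, Atlas, Atlas), (Vic, Beta, Beta), (Vic, Beta, Gamma), (Vic, Gamma, Beta), (Vic, Gamma, Gamma)}
Selection role ≠ role2: {(Quin, Argo, Beta), (Quin, Argo, Lyra), (Quin, Beta, Argo), (Quin, Beta, Lyra), (Quin, Lyra, Argo), (Quin, Lyra, Beta), (Vic, Beta, Gamma), (Vic, Gamma, Beta)}
π_{role, role2} gives {(Argo, Beta), (Argo, Lyra), (Beta, Argo), (Beta, Gamma), (Beta, Lyra), (Gamma, Beta), (Lyra, Argo), (Lyra, Beta)}.

{(Argo, Beta), (Argo, Lyra), (Beta, Argo), (Beta, Gamma), (Beta, Lyra), (Gamma, Beta), (Lyra, Argo), (Lyra, Beta)}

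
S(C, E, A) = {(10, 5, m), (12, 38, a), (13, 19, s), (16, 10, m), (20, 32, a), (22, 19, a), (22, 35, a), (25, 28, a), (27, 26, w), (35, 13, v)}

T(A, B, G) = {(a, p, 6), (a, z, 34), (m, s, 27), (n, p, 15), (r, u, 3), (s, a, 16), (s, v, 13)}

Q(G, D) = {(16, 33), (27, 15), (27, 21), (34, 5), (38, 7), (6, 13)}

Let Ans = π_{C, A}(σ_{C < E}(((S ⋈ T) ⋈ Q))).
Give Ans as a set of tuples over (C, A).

Natural join on A: {(10, 5, m, s, 27), (12, 38, a, p, 6), (12, 38, a, z, 34), (13, 19, s, a, 16), (13, 19, s, v, 13), (16, 10, m, s, 27), (20, 32, a, p, 6), (20, 32, a, z, 34), (22, 19, a, p, 6), (22, 19, a, z, 34), (22, 35, a, p, 6), (22, 35, a, z, 34), (25, 28, a, p, 6), (25, 28, a, z, 34)}
Natural join on G: {(10, 5, m, s, 27, 15), (10, 5, m, s, 27, 21), (12, 38, a, p, 6, 13), (12, 38, a, z, 34, 5), (13, 19, s, a, 16, 33), (16, 10, m, s, 27, 15), (16, 10, m, s, 27, 21), (20, 32, a, p, 6, 13), (20, 32, a, z, 34, 5), (22, 19, a, p, 6, 13), (22, 19, a, z, 34, 5), (22, 35, a, p, 6, 13), (22, 35, a, z, 34, 5), (25, 28, a, p, 6, 13), (25, 28, a, z, 34, 5)}
σ[C < E]: keep tuples satisfying C < E → {(12, 38, a, p, 6, 13), (12, 38, a, z, 34, 5), (13, 19, s, a, 16, 33), (20, 32, a, p, 6, 13), (20, 32, a, z, 34, 5), (22, 35, a, p, 6, 13), (22, 35, a, z, 34, 5), (25, 28, a, p, 6, 13), (25, 28, a, z, 34, 5)}
π[C, A]: project onto (C, A) (4 duplicate(s) eliminated) → {(12, a), (13, s), (20, a), (22, a), (25, a)}

{(12, a), (13, s), (20, a), (22, a), (25, a)}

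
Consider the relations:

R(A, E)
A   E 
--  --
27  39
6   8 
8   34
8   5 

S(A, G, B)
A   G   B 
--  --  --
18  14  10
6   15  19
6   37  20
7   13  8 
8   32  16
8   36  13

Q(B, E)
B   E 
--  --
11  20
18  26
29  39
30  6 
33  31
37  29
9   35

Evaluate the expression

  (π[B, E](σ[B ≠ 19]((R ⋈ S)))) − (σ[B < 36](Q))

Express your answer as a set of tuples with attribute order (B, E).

Joining R and S on A yields {(6, 8, 15, 19), (6, 8, 37, 20), (8, 34, 32, 16), (8, 34, 36, 13), (8, 5, 32, 16), (8, 5, 36, 13)}.
σ[B ≠ 19]: keep tuples satisfying B ≠ 19 → {(6, 8, 37, 20), (8, 34, 32, 16), (8, 34, 36, 13), (8, 5, 32, 16), (8, 5, 36, 13)}
π_{B, E} gives {(13, 34), (13, 5), (16, 34), (16, 5), (20, 8)}.
σ[B < 36]: keep tuples satisfying B < 36 → {(11, 20), (18, 26), (29, 39), (30, 6), (33, 31), (9, 35)}
Taking the difference: {(13, 34), (13, 5), (16, 34), (16, 5), (20, 8)}

{(13, 34), (13, 5), (16, 34), (16, 5), (20, 8)}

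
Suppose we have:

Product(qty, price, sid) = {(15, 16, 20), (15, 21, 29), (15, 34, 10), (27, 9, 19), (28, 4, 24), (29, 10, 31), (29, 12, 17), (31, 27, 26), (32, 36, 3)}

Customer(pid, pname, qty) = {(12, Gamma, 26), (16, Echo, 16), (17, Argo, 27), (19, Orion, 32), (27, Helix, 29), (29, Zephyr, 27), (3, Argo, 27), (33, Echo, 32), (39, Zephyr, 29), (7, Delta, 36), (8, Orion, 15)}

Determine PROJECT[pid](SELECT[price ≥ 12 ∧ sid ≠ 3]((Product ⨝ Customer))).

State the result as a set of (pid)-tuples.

{27, 39, 8}

Joining Product and Customer on qty yields {(15, 16, 20, 8, Orion), (15, 21, 29, 8, Orion), (15, 34, 10, 8, Orion), (27, 9, 19, 17, Argo), (27, 9, 19, 29, Zephyr), (27, 9, 19, 3, Argo), (29, 10, 31, 27, Helix), (29, 10, 31, 39, Zephyr), (29, 12, 17, 27, Helix), (29, 12, 17, 39, Zephyr), (32, 36, 3, 19, Orion), (32, 36, 3, 33, Echo)}.
Selection price ≥ 12 ∧ sid ≠ 3: {(15, 16, 20, 8, Orion), (15, 21, 29, 8, Orion), (15, 34, 10, 8, Orion), (29, 12, 17, 27, Helix), (29, 12, 17, 39, Zephyr)}
π[pid]: project onto (pid) (2 duplicate(s) eliminated) → {27, 39, 8}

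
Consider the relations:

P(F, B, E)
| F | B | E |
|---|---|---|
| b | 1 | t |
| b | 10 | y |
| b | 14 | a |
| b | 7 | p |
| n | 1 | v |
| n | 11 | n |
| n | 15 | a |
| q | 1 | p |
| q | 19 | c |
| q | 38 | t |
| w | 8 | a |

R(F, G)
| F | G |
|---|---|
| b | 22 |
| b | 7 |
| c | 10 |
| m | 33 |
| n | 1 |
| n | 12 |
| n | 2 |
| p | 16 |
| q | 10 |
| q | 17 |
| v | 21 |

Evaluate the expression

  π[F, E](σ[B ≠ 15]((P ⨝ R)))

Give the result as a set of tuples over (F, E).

Joining P and R on F yields {(b, 1, t, 22), (b, 1, t, 7), (b, 10, y, 22), (b, 10, y, 7), (b, 14, a, 22), (b, 14, a, 7), (b, 7, p, 22), (b, 7, p, 7), (n, 1, v, 1), (n, 1, v, 12), (n, 1, v, 2), (n, 11, n, 1), (n, 11, n, 12), (n, 11, n, 2), (n, 15, a, 1), (n, 15, a, 12), (n, 15, a, 2), (q, 1, p, 10), (q, 1, p, 17), (q, 19, c, 10), (q, 19, c, 17), (q, 38, t, 10), (q, 38, t, 17)}.
Filtering on B ≠ 15 leaves {(b, 1, t, 22), (b, 1, t, 7), (b, 10, y, 22), (b, 10, y, 7), (b, 14, a, 22), (b, 14, a, 7), (b, 7, p, 22), (b, 7, p, 7), (n, 1, v, 1), (n, 1, v, 12), (n, 1, v, 2), (n, 11, n, 1), (n, 11, n, 12), (n, 11, n, 2), (q, 1, p, 10), (q, 1, p, 17), (q, 19, c, 10), (q, 19, c, 17), (q, 38, t, 10), (q, 38, t, 17)}.
π[F, E]: project onto (F, E) (11 duplicate(s) eliminated) → {(b, a), (b, p), (b, t), (b, y), (n, n), (n, v), (q, c), (q, p), (q, t)}

{(b, a), (b, p), (b, t), (b, y), (n, n), (n, v), (q, c), (q, p), (q, t)}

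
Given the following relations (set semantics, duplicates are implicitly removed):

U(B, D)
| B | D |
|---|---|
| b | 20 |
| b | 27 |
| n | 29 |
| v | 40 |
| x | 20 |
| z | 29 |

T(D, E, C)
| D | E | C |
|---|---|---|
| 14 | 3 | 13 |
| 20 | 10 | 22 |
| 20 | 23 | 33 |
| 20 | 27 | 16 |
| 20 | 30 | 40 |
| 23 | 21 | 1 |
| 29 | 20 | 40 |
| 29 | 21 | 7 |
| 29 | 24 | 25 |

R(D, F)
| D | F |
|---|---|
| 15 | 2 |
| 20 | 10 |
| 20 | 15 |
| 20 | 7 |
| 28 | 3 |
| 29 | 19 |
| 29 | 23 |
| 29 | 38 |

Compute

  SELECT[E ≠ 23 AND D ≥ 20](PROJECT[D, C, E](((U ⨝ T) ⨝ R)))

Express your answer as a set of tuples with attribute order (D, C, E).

Joining U and T on D yields {(b, 20, 10, 22), (b, 20, 23, 33), (b, 20, 27, 16), (b, 20, 30, 40), (n, 29, 20, 40), (n, 29, 21, 7), (n, 29, 24, 25), (x, 20, 10, 22), (x, 20, 23, 33), (x, 20, 27, 16), (x, 20, 30, 40), (z, 29, 20, 40), (z, 29, 21, 7), (z, 29, 24, 25)}.
Joining (U ⨝ T) and R on D yields {(b, 20, 10, 22, 10), (b, 20, 10, 22, 15), (b, 20, 10, 22, 7), (b, 20, 23, 33, 10), (b, 20, 23, 33, 15), (b, 20, 23, 33, 7), (b, 20, 27, 16, 10), (b, 20, 27, 16, 15), (b, 20, 27, 16, 7), (b, 20, 30, 40, 10), (b, 20, 30, 40, 15), (b, 20, 30, 40, 7), (n, 29, 20, 40, 19), (n, 29, 20, 40, 23), (n, 29, 20, 40, 38), (n, 29, 21, 7, 19), (n, 29, 21, 7, 23), (n, 29, 21, 7, 38), (n, 29, 24, 25, 19), (n, 29, 24, 25, 23), (n, 29, 24, 25, 38), (x, 20, 10, 22, 10), (x, 20, 10, 22, 15), (x, 20, 10, 22, 7), (x, 20, 23, 33, 10), (x, 20, 23, 33, 15), (x, 20, 23, 33, 7), (x, 20, 27, 16, 10), (x, 20, 27, 16, 15), (x, 20, 27, 16, 7), (x, 20, 30, 40, 10), (x, 20, 30, 40, 15), (x, 20, 30, 40, 7), (z, 29, 20, 40, 19), (z, 29, 20, 40, 23), (z, 29, 20, 40, 38), (z, 29, 21, 7, 19), (z, 29, 21, 7, 23), (z, 29, 21, 7, 38), (z, 29, 24, 25, 19), (z, 29, 24, 25, 23), (z, 29, 24, 25, 38)}.
Keep only column(s) D, C, E (35 duplicate(s) eliminated): {(20, 16, 27), (20, 22, 10), (20, 33, 23), (20, 40, 30), (29, 25, 24), (29, 40, 20), (29, 7, 21)}
Filtering on E ≠ 23 AND D ≥ 20 leaves {(20, 16, 27), (20, 22, 10), (20, 40, 30), (29, 25, 24), (29, 40, 20), (29, 7, 21)}.

{(20, 16, 27), (20, 22, 10), (20, 40, 30), (29, 25, 24), (29, 40, 20), (29, 7, 21)}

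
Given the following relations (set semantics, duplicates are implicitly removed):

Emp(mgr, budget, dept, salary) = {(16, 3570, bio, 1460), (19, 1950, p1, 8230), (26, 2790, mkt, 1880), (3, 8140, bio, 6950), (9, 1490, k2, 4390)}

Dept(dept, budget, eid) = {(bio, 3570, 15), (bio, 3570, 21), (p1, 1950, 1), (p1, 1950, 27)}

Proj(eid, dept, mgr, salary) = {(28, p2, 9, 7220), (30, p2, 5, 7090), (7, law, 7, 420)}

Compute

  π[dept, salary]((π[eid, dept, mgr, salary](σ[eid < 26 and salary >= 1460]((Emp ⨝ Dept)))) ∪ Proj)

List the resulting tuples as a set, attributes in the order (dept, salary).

Joining Emp and Dept on budget, dept yields {(16, 3570, bio, 1460, 15), (16, 3570, bio, 1460, 21), (19, 1950, p1, 8230, 1), (19, 1950, p1, 8230, 27)}.
Selection eid < 26 and salary >= 1460: {(16, 3570, bio, 1460, 15), (16, 3570, bio, 1460, 21), (19, 1950, p1, 8230, 1)}
Keep only column(s) eid, dept, mgr, salary: {(1, p1, 19, 8230), (15, bio, 16, 1460), (21, bio, 16, 1460)}
Set union of the two operands is {(1, p1, 19, 8230), (15, bio, 16, 1460), (21, bio, 16, 1460), (28, p2, 9, 7220), (30, p2, 5, 7090), (7, law, 7, 420)}.
Keep only column(s) dept, salary (1 duplicate(s) eliminated): {(bio, 1460), (law, 420), (p1, 8230), (p2, 7090), (p2, 7220)}

{(bio, 1460), (law, 420), (p1, 8230), (p2, 7090), (p2, 7220)}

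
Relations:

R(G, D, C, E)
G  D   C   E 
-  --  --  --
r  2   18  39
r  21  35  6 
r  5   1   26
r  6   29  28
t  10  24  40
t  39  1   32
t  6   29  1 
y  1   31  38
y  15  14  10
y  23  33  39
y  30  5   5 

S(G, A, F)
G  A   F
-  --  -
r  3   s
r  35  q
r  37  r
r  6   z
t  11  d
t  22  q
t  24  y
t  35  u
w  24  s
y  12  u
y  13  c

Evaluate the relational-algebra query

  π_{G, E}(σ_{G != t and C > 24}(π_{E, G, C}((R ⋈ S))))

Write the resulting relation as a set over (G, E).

{(r, 28), (r, 6), (y, 38), (y, 39)}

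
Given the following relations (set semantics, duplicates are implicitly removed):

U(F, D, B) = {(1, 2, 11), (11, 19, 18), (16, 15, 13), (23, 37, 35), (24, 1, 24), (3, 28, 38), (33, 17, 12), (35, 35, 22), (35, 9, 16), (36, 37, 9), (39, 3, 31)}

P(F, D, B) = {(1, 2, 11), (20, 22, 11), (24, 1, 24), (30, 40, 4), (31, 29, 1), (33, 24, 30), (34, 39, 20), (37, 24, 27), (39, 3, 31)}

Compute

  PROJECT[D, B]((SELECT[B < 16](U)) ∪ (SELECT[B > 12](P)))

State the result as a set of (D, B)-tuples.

{(1, 24), (15, 13), (17, 12), (2, 11), (24, 27), (24, 30), (3, 31), (37, 9), (39, 20)}

Apply σ_{B < 16}; surviving tuples: {(1, 2, 11), (16, 15, 13), (33, 17, 12), (36, 37, 9)}
Apply σ_{B > 12}; surviving tuples: {(24, 1, 24), (33, 24, 30), (34, 39, 20), (37, 24, 27), (39, 3, 31)}
Union: {(1, 2, 11), (16, 15, 13), (33, 17, 12), (36, 37, 9)} with {(24, 1, 24), (33, 24, 30), (34, 39, 20), (37, 24, 27), (39, 3, 31)} → {(1, 2, 11), (16, 15, 13), (24, 1, 24), (33, 17, 12), (33, 24, 30), (34, 39, 20), (36, 37, 9), (37, 24, 27), (39, 3, 31)}
π[D, B]: project onto (D, B) → {(1, 24), (15, 13), (17, 12), (2, 11), (24, 27), (24, 30), (3, 31), (37, 9), (39, 20)}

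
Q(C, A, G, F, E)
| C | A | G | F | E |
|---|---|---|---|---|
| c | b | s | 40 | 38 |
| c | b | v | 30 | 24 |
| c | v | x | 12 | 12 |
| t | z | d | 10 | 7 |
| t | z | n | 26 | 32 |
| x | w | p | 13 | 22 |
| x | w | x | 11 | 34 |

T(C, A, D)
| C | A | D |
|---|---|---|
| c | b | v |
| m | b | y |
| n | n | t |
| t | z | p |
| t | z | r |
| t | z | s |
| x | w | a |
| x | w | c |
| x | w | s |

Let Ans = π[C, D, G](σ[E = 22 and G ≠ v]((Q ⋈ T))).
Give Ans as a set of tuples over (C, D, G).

{(x, a, p), (x, c, p), (x, s, p)}

Natural join on C, A: {(c, b, s, 40, 38, v), (c, b, v, 30, 24, v), (t, z, d, 10, 7, p), (t, z, d, 10, 7, r), (t, z, d, 10, 7, s), (t, z, n, 26, 32, p), (t, z, n, 26, 32, r), (t, z, n, 26, 32, s), (x, w, p, 13, 22, a), (x, w, p, 13, 22, c), (x, w, p, 13, 22, s), (x, w, x, 11, 34, a), (x, w, x, 11, 34, c), (x, w, x, 11, 34, s)}
Apply σ_{E = 22 and G ≠ v}; surviving tuples: {(x, w, p, 13, 22, a), (x, w, p, 13, 22, c), (x, w, p, 13, 22, s)}
Keep only column(s) C, D, G: {(x, a, p), (x, c, p), (x, s, p)}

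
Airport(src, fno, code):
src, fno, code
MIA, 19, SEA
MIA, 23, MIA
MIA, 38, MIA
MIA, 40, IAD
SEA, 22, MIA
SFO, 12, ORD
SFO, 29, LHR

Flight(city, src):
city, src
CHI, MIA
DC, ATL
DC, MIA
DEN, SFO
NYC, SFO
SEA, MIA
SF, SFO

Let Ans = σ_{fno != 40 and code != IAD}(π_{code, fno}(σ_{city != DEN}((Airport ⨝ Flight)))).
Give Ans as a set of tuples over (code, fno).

{(LHR, 29), (MIA, 23), (MIA, 38), (ORD, 12), (SEA, 19)}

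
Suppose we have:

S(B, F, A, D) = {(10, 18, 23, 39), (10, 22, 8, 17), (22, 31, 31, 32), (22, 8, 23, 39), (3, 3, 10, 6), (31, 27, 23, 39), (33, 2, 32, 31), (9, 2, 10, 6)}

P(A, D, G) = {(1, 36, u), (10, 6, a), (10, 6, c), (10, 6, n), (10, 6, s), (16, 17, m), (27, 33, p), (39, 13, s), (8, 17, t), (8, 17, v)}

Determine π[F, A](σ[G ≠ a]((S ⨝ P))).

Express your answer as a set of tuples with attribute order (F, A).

{(2, 10), (22, 8), (3, 10)}

S ⋈ P (natural join on A, D): {(10, 22, 8, 17, t), (10, 22, 8, 17, v), (3, 3, 10, 6, a), (3, 3, 10, 6, c), (3, 3, 10, 6, n), (3, 3, 10, 6, s), (9, 2, 10, 6, a), (9, 2, 10, 6, c), (9, 2, 10, 6, n), (9, 2, 10, 6, s)}
Selection G ≠ a: {(10, 22, 8, 17, t), (10, 22, 8, 17, v), (3, 3, 10, 6, c), (3, 3, 10, 6, n), (3, 3, 10, 6, s), (9, 2, 10, 6, c), (9, 2, 10, 6, n), (9, 2, 10, 6, s)}
π[F, A]: project onto (F, A) (5 duplicate(s) eliminated) → {(2, 10), (22, 8), (3, 10)}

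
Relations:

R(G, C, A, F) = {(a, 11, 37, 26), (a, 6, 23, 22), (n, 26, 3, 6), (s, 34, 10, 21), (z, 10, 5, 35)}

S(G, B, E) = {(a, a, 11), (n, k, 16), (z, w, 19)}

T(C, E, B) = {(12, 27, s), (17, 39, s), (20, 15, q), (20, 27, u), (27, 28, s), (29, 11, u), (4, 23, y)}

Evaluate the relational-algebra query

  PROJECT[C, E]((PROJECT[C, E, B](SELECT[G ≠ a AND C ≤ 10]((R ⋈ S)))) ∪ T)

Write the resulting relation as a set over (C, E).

Natural join on G: {(a, 11, 37, 26, a, 11), (a, 6, 23, 22, a, 11), (n, 26, 3, 6, k, 16), (z, 10, 5, 35, w, 19)}
Filtering on G ≠ a AND C ≤ 10 leaves {(z, 10, 5, 35, w, 19)}.
Keep only column(s) C, E, B: {(10, 19, w)}
Union: {(10, 19, w)} with {(12, 27, s), (17, 39, s), (20, 15, q), (20, 27, u), (27, 28, s), (29, 11, u), (4, 23, y)} → {(10, 19, w), (12, 27, s), (17, 39, s), (20, 15, q), (20, 27, u), (27, 28, s), (29, 11, u), (4, 23, y)}
Keep only column(s) C, E: {(10, 19), (12, 27), (17, 39), (20, 15), (20, 27), (27, 28), (29, 11), (4, 23)}

{(10, 19), (12, 27), (17, 39), (20, 15), (20, 27), (27, 28), (29, 11), (4, 23)}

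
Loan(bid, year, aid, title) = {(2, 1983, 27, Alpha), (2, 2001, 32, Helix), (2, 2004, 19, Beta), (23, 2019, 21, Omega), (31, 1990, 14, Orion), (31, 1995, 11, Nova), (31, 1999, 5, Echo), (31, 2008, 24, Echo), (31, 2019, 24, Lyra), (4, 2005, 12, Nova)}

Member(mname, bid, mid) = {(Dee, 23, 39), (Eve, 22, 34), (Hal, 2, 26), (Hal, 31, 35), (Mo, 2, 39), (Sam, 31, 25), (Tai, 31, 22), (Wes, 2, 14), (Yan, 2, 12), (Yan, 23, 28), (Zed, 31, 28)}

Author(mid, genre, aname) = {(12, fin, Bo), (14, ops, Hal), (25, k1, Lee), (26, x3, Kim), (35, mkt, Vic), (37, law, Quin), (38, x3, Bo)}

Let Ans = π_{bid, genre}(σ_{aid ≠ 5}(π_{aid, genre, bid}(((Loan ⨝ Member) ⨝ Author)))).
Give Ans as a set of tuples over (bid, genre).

Loan ⋈ Member (natural join on bid): {(2, 1983, 27, Alpha, Hal, 26), (2, 1983, 27, Alpha, Mo, 39), (2, 1983, 27, Alpha, Wes, 14), (2, 1983, 27, Alpha, Yan, 12), (2, 2001, 32, Helix, Hal, 26), (2, 2001, 32, Helix, Mo, 39), (2, 2001, 32, Helix, Wes, 14), (2, 2001, 32, Helix, Yan, 12), (2, 2004, 19, Beta, Hal, 26), (2, 2004, 19, Beta, Mo, 39), (2, 2004, 19, Beta, Wes, 14), (2, 2004, 19, Beta, Yan, 12), (23, 2019, 21, Omega, Dee, 39), (23, 2019, 21, Omega, Yan, 28), (31, 1990, 14, Orion, Hal, 35), (31, 1990, 14, Orion, Sam, 25), (31, 1990, 14, Orion, Tai, 22), (31, 1990, 14, Orion, Zed, 28), (31, 1995, 11, Nova, Hal, 35), (31, 1995, 11, Nova, Sam, 25), (31, 1995, 11, Nova, Tai, 22), (31, 1995, 11, Nova, Zed, 28), (31, 1999, 5, Echo, Hal, 35), (31, 1999, 5, Echo, Sam, 25), (31, 1999, 5, Echo, Tai, 22), (31, 1999, 5, Echo, Zed, 28), (31, 2008, 24, Echo, Hal, 35), (31, 2008, 24, Echo, Sam, 25), (31, 2008, 24, Echo, Tai, 22), (31, 2008, 24, Echo, Zed, 28), (31, 2019, 24, Lyra, Hal, 35), (31, 2019, 24, Lyra, Sam, 25), (31, 2019, 24, Lyra, Tai, 22), (31, 2019, 24, Lyra, Zed, 28)}
(Loan ⨝ Member) ⋈ Author (natural join on mid): {(2, 1983, 27, Alpha, Hal, 26, x3, Kim), (2, 1983, 27, Alpha, Wes, 14, ops, Hal), (2, 1983, 27, Alpha, Yan, 12, fin, Bo), (2, 2001, 32, Helix, Hal, 26, x3, Kim), (2, 2001, 32, Helix, Wes, 14, ops, Hal), (2, 2001, 32, Helix, Yan, 12, fin, Bo), (2, 2004, 19, Beta, Hal, 26, x3, Kim), (2, 2004, 19, Beta, Wes, 14, ops, Hal), (2, 2004, 19, Beta, Yan, 12, fin, Bo), (31, 1990, 14, Orion, Hal, 35, mkt, Vic), (31, 1990, 14, Orion, Sam, 25, k1, Lee), (31, 1995, 11, Nova, Hal, 35, mkt, Vic), (31, 1995, 11, Nova, Sam, 25, k1, Lee), (31, 1999, 5, Echo, Hal, 35, mkt, Vic), (31, 1999, 5, Echo, Sam, 25, k1, Lee), (31, 2008, 24, Echo, Hal, 35, mkt, Vic), (31, 2008, 24, Echo, Sam, 25, k1, Lee), (31, 2019, 24, Lyra, Hal, 35, mkt, Vic), (31, 2019, 24, Lyra, Sam, 25, k1, Lee)}
Keep only column(s) aid, genre, bid (2 duplicate(s) eliminated): {(11, k1, 31), (11, mkt, 31), (14, k1, 31), (14, mkt, 31), (19, fin, 2), (19, ops, 2), (19, x3, 2), (24, k1, 31), (24, mkt, 31), (27, fin, 2), (27, ops, 2), (27, x3, 2), (32, fin, 2), (32, ops, 2), (32, x3, 2), (5, k1, 31), (5, mkt, 31)}
Filtering on aid ≠ 5 leaves {(11, k1, 31), (11, mkt, 31), (14, k1, 31), (14, mkt, 31), (19, fin, 2), (19, ops, 2), (19, x3, 2), (24, k1, 31), (24, mkt, 31), (27, fin, 2), (27, ops, 2), (27, x3, 2), (32, fin, 2), (32, ops, 2), (32, x3, 2)}.
Keep only column(s) bid, genre (10 duplicate(s) eliminated): {(2, fin), (2, ops), (2, x3), (31, k1), (31, mkt)}

{(2, fin), (2, ops), (2, x3), (31, k1), (31, mkt)}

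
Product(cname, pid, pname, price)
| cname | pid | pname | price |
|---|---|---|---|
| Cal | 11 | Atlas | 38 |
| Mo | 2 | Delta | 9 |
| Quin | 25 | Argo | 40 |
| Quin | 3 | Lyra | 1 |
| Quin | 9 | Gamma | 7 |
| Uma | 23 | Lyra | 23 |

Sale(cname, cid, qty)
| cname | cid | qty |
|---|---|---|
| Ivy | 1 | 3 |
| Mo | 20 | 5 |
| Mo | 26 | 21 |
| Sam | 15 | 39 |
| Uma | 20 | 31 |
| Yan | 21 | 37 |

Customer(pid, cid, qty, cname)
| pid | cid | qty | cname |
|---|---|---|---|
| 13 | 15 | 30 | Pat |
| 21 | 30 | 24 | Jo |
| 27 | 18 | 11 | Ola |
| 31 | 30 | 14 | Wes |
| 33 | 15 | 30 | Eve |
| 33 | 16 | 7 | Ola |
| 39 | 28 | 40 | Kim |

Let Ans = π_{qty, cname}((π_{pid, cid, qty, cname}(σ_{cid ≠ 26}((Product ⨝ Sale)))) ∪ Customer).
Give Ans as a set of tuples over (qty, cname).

{(11, Ola), (14, Wes), (24, Jo), (30, Eve), (30, Pat), (31, Uma), (40, Kim), (5, Mo), (7, Ola)}

Joining Product and Sale on cname yields {(Mo, 2, Delta, 9, 20, 5), (Mo, 2, Delta, 9, 26, 21), (Uma, 23, Lyra, 23, 20, 31)}.
Selection cid ≠ 26: {(Mo, 2, Delta, 9, 20, 5), (Uma, 23, Lyra, 23, 20, 31)}
π[pid, cid, qty, cname]: project onto (pid, cid, qty, cname) → {(2, 20, 5, Mo), (23, 20, 31, Uma)}
Union: {(2, 20, 5, Mo), (23, 20, 31, Uma)} with {(13, 15, 30, Pat), (21, 30, 24, Jo), (27, 18, 11, Ola), (31, 30, 14, Wes), (33, 15, 30, Eve), (33, 16, 7, Ola), (39, 28, 40, Kim)} → {(13, 15, 30, Pat), (2, 20, 5, Mo), (21, 30, 24, Jo), (23, 20, 31, Uma), (27, 18, 11, Ola), (31, 30, 14, Wes), (33, 15, 30, Eve), (33, 16, 7, Ola), (39, 28, 40, Kim)}
π[qty, cname]: project onto (qty, cname) → {(11, Ola), (14, Wes), (24, Jo), (30, Eve), (30, Pat), (31, Uma), (40, Kim), (5, Mo), (7, Ola)}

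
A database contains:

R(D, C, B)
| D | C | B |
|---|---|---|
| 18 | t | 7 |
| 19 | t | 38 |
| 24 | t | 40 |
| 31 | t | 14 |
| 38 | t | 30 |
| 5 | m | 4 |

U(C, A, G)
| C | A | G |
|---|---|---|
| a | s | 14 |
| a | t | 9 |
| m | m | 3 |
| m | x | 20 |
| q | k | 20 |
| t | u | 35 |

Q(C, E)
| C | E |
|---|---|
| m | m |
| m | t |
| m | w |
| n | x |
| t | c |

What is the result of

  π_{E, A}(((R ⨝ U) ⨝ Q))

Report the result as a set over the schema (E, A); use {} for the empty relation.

{(c, u), (m, m), (m, x), (t, m), (t, x), (w, m), (w, x)}

R ⋈ U (natural join on C): {(18, t, 7, u, 35), (19, t, 38, u, 35), (24, t, 40, u, 35), (31, t, 14, u, 35), (38, t, 30, u, 35), (5, m, 4, m, 3), (5, m, 4, x, 20)}
(R ⨝ U) ⋈ Q (natural join on C): {(18, t, 7, u, 35, c), (19, t, 38, u, 35, c), (24, t, 40, u, 35, c), (31, t, 14, u, 35, c), (38, t, 30, u, 35, c), (5, m, 4, m, 3, m), (5, m, 4, m, 3, t), (5, m, 4, m, 3, w), (5, m, 4, x, 20, m), (5, m, 4, x, 20, t), (5, m, 4, x, 20, w)}
π[E, A]: project onto (E, A) (4 duplicate(s) eliminated) → {(c, u), (m, m), (m, x), (t, m), (t, x), (w, m), (w, x)}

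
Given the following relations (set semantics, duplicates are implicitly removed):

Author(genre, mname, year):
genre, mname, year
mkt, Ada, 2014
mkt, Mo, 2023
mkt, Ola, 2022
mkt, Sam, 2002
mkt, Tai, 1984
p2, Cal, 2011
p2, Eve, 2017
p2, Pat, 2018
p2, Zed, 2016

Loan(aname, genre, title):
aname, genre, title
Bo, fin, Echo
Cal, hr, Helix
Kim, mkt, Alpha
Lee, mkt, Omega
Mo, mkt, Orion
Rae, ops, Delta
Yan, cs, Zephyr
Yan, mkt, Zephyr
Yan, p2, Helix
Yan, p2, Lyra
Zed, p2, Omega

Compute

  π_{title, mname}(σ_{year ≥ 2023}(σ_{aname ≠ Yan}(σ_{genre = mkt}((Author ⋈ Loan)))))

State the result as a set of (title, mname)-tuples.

{(Alpha, Mo), (Omega, Mo), (Orion, Mo)}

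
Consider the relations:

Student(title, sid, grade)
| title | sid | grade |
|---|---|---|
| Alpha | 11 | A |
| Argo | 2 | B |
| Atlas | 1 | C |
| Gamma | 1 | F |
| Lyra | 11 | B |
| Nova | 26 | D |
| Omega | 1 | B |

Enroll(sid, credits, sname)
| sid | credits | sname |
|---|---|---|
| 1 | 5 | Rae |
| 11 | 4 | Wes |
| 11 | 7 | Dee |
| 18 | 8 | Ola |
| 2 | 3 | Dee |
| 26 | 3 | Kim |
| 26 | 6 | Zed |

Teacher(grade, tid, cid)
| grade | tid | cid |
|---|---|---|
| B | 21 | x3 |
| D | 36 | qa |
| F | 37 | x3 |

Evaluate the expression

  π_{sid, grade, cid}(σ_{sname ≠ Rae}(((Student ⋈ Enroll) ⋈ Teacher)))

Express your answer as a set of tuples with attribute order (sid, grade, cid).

{(11, B, x3), (2, B, x3), (26, D, qa)}

Joining Student and Enroll on sid yields {(Alpha, 11, A, 4, Wes), (Alpha, 11, A, 7, Dee), (Argo, 2, B, 3, Dee), (Atlas, 1, C, 5, Rae), (Gamma, 1, F, 5, Rae), (Lyra, 11, B, 4, Wes), (Lyra, 11, B, 7, Dee), (Nova, 26, D, 3, Kim), (Nova, 26, D, 6, Zed), (Omega, 1, B, 5, Rae)}.
Joining (Student ⋈ Enroll) and Teacher on grade yields {(Argo, 2, B, 3, Dee, 21, x3), (Gamma, 1, F, 5, Rae, 37, x3), (Lyra, 11, B, 4, Wes, 21, x3), (Lyra, 11, B, 7, Dee, 21, x3), (Nova, 26, D, 3, Kim, 36, qa), (Nova, 26, D, 6, Zed, 36, qa), (Omega, 1, B, 5, Rae, 21, x3)}.
Apply σ_{sname ≠ Rae}; surviving tuples: {(Argo, 2, B, 3, Dee, 21, x3), (Lyra, 11, B, 4, Wes, 21, x3), (Lyra, 11, B, 7, Dee, 21, x3), (Nova, 26, D, 3, Kim, 36, qa), (Nova, 26, D, 6, Zed, 36, qa)}
π_{sid, grade, cid} gives {(11, B, x3), (2, B, x3), (26, D, qa)} (2 duplicate(s) eliminated).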